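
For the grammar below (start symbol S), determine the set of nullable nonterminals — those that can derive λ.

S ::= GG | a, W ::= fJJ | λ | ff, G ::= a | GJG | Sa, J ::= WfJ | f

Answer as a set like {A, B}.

{W}

Directly nullable (have an ε-rule): {W}.
Not nullable: G, J, S — each has a terminal in every rule's right-hand side or depends on a non-nullable symbol.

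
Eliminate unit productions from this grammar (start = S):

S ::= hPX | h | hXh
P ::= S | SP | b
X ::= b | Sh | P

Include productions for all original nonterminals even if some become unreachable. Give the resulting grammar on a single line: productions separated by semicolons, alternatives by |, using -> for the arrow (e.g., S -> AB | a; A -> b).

S -> h | hPX | hXh; P -> b | h | SP | hPX | hXh; X -> b | h | SP | Sh | hPX | hXh

Unit productions: P->S, X->P.
Unit pairs (A ⇒* B via units): (P,S), (X,P), (X,S).
S: inherits non-unit rules of {S} → h | hPX | hXh.
P: inherits non-unit rules of {P, S} → SP | b | h | hPX | hXh.
X: inherits non-unit rules of {P, S, X} → SP | Sh | b | h | hPX | hXh.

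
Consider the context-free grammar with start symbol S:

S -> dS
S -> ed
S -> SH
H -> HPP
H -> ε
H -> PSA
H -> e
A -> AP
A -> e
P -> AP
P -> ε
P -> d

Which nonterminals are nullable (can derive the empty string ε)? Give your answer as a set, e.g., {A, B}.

Directly nullable (have an ε-rule): {H, P}.
Not nullable: A, S — each has a terminal in every rule's right-hand side or depends on a non-nullable symbol.

{H, P}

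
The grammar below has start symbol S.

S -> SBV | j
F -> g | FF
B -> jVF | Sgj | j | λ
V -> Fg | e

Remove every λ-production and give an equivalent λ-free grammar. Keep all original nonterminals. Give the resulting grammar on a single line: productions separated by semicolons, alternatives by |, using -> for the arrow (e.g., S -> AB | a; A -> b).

Nullable set: {B}.
S -> SBV: B nullable, giving SBV | SV.
Drop B -> λ.
Unchanged (no nullable symbols): S -> j; B -> Sgj; B -> j; B -> jVF; F -> FF; F -> g; V -> Fg; V -> e.

S -> j | SV | SBV; B -> j | Sgj | jVF; F -> g | FF; V -> e | Fg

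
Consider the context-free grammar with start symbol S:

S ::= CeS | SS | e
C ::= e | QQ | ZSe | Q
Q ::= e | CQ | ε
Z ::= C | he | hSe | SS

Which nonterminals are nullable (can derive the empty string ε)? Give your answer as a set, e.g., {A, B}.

Directly nullable (have an ε-rule): {Q}.
C is nullable via C -> Q (every symbol on the right is already known nullable).
Z is nullable via Z -> C (every symbol on the right is already known nullable).
Not nullable: S — each has a terminal in every rule's right-hand side or depends on a non-nullable symbol.

{C, Q, Z}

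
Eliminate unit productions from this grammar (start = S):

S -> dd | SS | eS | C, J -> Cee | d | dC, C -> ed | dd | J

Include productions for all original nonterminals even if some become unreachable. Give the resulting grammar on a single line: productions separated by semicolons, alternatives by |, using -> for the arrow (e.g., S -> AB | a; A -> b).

Unit productions: C->J, S->C.
Unit pairs (A ⇒* B via units): (C,J), (S,C), (S,J).
S: inherits non-unit rules of {C, J, S} → Cee | SS | d | dC | dd | eS | ed.
C: inherits non-unit rules of {C, J} → Cee | d | dC | dd | ed.
J: inherits non-unit rules of {J} → Cee | d | dC.

S -> d | SS | dC | dd | eS | ed | Cee; C -> d | dC | dd | ed | Cee; J -> d | dC | Cee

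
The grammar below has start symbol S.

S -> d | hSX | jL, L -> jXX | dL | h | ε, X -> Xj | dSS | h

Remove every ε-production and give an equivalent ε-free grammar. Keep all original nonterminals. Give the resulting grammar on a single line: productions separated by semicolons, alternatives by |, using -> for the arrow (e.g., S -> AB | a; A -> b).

Nullable set: {L}.
S -> jL: L nullable, giving j | jL.
Drop L -> ε.
L -> dL: L nullable, giving d | dL.
Unchanged (no nullable symbols): S -> d; S -> hSX; L -> h; L -> jXX; X -> Xj; X -> dSS; X -> h.

S -> d | j | jL | hSX; L -> d | h | dL | jXX; X -> h | Xj | dSS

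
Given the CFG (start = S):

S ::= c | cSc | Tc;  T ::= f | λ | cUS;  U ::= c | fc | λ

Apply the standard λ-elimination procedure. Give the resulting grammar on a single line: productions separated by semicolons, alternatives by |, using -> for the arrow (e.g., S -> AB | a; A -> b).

Nullable set: {T, U}.
S -> Tc: T nullable, giving Tc | c.
Drop T -> λ.
T -> cUS: U nullable, giving cS | cUS.
Drop U -> λ.
Unchanged (no nullable symbols): S -> c; S -> cSc; T -> f; U -> c; U -> fc.

S -> c | Tc | cSc; T -> f | cS | cUS; U -> c | fc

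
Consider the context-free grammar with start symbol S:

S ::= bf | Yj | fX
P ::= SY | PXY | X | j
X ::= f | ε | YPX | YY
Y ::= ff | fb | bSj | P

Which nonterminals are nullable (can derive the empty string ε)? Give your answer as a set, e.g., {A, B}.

Directly nullable (have an ε-rule): {X}.
P is nullable via P -> X (every symbol on the right is already known nullable).
Y is nullable via Y -> P (every symbol on the right is already known nullable).
Not nullable: S — each has a terminal in every rule's right-hand side or depends on a non-nullable symbol.

{P, X, Y}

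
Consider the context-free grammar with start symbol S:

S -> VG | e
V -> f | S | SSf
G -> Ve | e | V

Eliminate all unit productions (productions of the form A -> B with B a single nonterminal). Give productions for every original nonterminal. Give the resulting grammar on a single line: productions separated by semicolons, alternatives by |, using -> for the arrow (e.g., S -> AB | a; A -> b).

Unit productions: G->V, V->S.
Unit pairs (A ⇒* B via units): (G,S), (G,V), (V,S).
S: inherits non-unit rules of {S} → VG | e.
G: inherits non-unit rules of {G, S, V} → SSf | VG | Ve | e | f.
V: inherits non-unit rules of {S, V} → SSf | VG | e | f.

S -> e | VG; G -> e | f | VG | Ve | SSf; V -> e | f | VG | SSf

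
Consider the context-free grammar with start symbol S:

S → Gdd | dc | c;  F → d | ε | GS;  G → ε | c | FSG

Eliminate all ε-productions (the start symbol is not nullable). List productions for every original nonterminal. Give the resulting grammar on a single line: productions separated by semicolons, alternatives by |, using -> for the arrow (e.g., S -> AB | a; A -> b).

S -> c | dc | dd | Gdd; F -> S | d | GS; G -> S | c | FS | SG | FSG

Nullable set: {F, G}.
S -> Gdd: G nullable, giving Gdd | dd.
Drop F -> ε.
F -> GS: G nullable, giving GS | S.
Drop G -> ε.
G -> FSG: F, G nullable, giving FS | FSG | S | SG.
Unchanged (no nullable symbols): S -> c; S -> dc; F -> d; G -> c.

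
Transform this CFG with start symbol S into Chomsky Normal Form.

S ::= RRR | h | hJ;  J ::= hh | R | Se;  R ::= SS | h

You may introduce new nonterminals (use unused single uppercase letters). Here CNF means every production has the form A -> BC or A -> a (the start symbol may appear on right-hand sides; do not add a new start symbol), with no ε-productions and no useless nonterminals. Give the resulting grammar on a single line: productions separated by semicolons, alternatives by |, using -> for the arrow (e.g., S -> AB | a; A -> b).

No ε-productions.
After unit-elimination: S -> h | hJ | RRR; J -> h | SS | Se | hh; R -> h | SS.
TERM: introduce A -> e, B -> h and substitute in every rule of length ≥2.
BIN: S -> RRR becomes S -> RC, C -> RR.

S -> h | BJ | RC; A -> e; B -> h; C -> RR; J -> h | BB | SA | SS; R -> h | SS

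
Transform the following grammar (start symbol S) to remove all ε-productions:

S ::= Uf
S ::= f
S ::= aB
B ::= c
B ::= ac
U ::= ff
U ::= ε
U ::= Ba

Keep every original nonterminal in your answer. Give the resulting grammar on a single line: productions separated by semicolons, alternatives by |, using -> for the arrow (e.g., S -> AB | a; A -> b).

S -> f | Uf | aB; B -> c | ac; U -> Ba | ff

Nullable set: {U}.
S -> Uf: U nullable, giving Uf | f.
Drop U -> ε.
Unchanged (no nullable symbols): S -> aB; S -> f; B -> ac; B -> c; U -> Ba; U -> ff.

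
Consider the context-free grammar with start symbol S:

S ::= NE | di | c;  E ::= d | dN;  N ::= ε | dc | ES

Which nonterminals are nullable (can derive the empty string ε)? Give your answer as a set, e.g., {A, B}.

{N}

Directly nullable (have an ε-rule): {N}.
Not nullable: E, S — each has a terminal in every rule's right-hand side or depends on a non-nullable symbol.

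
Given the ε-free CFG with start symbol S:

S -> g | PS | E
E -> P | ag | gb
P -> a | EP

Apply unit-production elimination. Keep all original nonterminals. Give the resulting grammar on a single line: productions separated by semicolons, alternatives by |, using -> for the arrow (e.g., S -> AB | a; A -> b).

S -> a | g | EP | PS | ag | gb; E -> a | EP | ag | gb; P -> a | EP

Unit productions: E->P, S->E.
Unit pairs (A ⇒* B via units): (E,P), (S,E), (S,P).
S: inherits non-unit rules of {E, P, S} → EP | PS | a | ag | g | gb.
E: inherits non-unit rules of {E, P} → EP | a | ag | gb.
P: inherits non-unit rules of {P} → EP | a.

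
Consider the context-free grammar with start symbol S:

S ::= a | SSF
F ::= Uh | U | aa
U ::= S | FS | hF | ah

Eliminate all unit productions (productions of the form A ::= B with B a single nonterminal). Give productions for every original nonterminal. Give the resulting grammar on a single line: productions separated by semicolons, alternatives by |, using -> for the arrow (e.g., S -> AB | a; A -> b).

Unit productions: F->U, U->S.
Unit pairs (A ⇒* B via units): (F,S), (F,U), (U,S).
S: inherits non-unit rules of {S} → SSF | a.
F: inherits non-unit rules of {F, S, U} → FS | SSF | Uh | a | aa | ah | hF.
U: inherits non-unit rules of {S, U} → FS | SSF | a | ah | hF.

S -> a | SSF; F -> a | FS | Uh | aa | ah | hF | SSF; U -> a | FS | ah | hF | SSF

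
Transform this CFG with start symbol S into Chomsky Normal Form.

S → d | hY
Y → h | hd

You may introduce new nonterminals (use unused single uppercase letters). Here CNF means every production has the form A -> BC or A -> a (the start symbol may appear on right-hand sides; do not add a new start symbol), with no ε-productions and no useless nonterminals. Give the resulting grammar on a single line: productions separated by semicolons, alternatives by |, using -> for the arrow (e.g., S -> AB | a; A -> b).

S -> d | AY; A -> h; B -> d; Y -> h | AB

No ε-productions.
No unit productions to eliminate.
TERM: introduce B -> d, A -> h and substitute in every rule of length ≥2.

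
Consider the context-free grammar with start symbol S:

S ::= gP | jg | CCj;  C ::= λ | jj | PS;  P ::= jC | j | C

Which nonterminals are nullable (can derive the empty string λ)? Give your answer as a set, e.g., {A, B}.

Directly nullable (have an ε-rule): {C}.
P is nullable via P -> C (every symbol on the right is already known nullable).
Not nullable: S — each has a terminal in every rule's right-hand side or depends on a non-nullable symbol.

{C, P}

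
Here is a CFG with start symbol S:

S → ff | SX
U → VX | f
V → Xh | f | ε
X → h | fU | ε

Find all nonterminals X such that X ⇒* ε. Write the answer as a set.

Directly nullable (have an ε-rule): {V, X}.
U is nullable via U -> VX (every symbol on the right is already known nullable).
Not nullable: S — each has a terminal in every rule's right-hand side or depends on a non-nullable symbol.

{U, V, X}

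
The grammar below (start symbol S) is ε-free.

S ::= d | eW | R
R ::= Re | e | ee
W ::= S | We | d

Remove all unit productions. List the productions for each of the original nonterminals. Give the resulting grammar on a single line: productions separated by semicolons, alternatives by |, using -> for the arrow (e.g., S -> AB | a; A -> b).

Unit productions: S->R, W->S.
Unit pairs (A ⇒* B via units): (S,R), (W,R), (W,S).
S: inherits non-unit rules of {R, S} → Re | d | e | eW | ee.
R: inherits non-unit rules of {R} → Re | e | ee.
W: inherits non-unit rules of {R, S, W} → Re | We | d | e | eW | ee.

S -> d | e | Re | eW | ee; R -> e | Re | ee; W -> d | e | Re | We | eW | ee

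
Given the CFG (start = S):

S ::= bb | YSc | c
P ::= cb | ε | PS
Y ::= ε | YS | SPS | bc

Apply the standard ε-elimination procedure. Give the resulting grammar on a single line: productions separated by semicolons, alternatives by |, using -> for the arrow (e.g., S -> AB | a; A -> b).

S -> c | Sc | bb | YSc; P -> S | PS | cb; Y -> S | SS | YS | bc | SPS

Nullable set: {P, Y}.
S -> YSc: Y nullable, giving Sc | YSc.
Drop P -> ε.
P -> PS: P nullable, giving PS | S.
Drop Y -> ε.
Y -> SPS: P nullable, giving SPS | SS.
Y -> YS: Y nullable, giving S | YS.
Unchanged (no nullable symbols): S -> bb; S -> c; P -> cb; Y -> bc.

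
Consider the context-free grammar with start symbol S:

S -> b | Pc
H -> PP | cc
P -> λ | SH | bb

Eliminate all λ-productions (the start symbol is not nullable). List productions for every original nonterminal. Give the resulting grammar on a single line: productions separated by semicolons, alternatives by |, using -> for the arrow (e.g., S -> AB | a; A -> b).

Nullable set: {H, P}.
S -> Pc: P nullable, giving Pc | c.
H -> PP: P, P nullable, giving P | PP.
Drop P -> λ.
P -> SH: H nullable, giving S | SH.
Unchanged (no nullable symbols): S -> b; H -> cc; P -> bb.

S -> b | c | Pc; H -> P | PP | cc; P -> S | SH | bb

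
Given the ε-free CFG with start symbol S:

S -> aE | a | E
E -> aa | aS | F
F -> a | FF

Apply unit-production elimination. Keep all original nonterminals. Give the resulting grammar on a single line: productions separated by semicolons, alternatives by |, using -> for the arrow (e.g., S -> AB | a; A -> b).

S -> a | FF | aE | aS | aa; E -> a | FF | aS | aa; F -> a | FF

Unit productions: E->F, S->E.
Unit pairs (A ⇒* B via units): (E,F), (S,E), (S,F).
S: inherits non-unit rules of {E, F, S} → FF | a | aE | aS | aa.
E: inherits non-unit rules of {E, F} → FF | a | aS | aa.
F: inherits non-unit rules of {F} → FF | a.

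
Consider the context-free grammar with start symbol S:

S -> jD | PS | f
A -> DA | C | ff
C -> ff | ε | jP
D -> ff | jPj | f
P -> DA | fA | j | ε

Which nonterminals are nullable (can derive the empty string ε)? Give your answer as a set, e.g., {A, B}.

{A, C, P}

Directly nullable (have an ε-rule): {C, P}.
A is nullable via A -> C (every symbol on the right is already known nullable).
Not nullable: D, S — each has a terminal in every rule's right-hand side or depends on a non-nullable symbol.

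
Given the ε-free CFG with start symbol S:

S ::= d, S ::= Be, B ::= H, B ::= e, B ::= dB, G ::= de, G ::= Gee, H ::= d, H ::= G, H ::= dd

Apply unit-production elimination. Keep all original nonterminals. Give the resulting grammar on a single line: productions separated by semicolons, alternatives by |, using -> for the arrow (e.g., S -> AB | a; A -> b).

Unit productions: B->H, H->G.
Unit pairs (A ⇒* B via units): (B,G), (B,H), (H,G).
S: inherits non-unit rules of {S} → Be | d.
B: inherits non-unit rules of {B, G, H} → Gee | d | dB | dd | de | e.
G: inherits non-unit rules of {G} → Gee | de.
H: inherits non-unit rules of {G, H} → Gee | d | dd | de.

S -> d | Be; B -> d | e | dB | dd | de | Gee; G -> de | Gee; H -> d | dd | de | Gee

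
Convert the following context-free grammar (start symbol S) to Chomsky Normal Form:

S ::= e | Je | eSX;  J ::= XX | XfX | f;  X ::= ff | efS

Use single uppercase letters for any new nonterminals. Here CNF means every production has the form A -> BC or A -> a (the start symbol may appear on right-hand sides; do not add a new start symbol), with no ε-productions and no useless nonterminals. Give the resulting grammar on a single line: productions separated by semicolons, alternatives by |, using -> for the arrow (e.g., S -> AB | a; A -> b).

No ε-productions.
No unit productions to eliminate.
TERM: introduce B -> e, A -> f and substitute in every rule of length ≥2.
BIN: J -> XAX becomes J -> XC, C -> AX; S -> BSX becomes S -> BD, D -> SX; X -> BAS becomes X -> BE, E -> AS.

S -> e | BD | JB; A -> f; B -> e; C -> AX; D -> SX; E -> AS; J -> f | XC | XX; X -> AA | BE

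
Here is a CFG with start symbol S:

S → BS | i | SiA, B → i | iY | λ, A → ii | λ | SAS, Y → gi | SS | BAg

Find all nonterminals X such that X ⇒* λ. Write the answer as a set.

Directly nullable (have an ε-rule): {A, B}.
Not nullable: S, Y — each has a terminal in every rule's right-hand side or depends on a non-nullable symbol.

{A, B}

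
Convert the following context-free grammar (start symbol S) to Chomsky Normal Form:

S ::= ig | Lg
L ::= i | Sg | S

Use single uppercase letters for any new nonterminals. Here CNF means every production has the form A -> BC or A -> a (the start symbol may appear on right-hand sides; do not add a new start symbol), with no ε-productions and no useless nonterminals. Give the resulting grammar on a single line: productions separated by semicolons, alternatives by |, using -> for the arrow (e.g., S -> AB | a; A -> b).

No ε-productions.
After unit-elimination: S -> Lg | ig; L -> i | Lg | Sg | ig.
TERM: introduce A -> g, B -> i and substitute in every rule of length ≥2.

S -> BA | LA; A -> g; B -> i; L -> i | BA | LA | SA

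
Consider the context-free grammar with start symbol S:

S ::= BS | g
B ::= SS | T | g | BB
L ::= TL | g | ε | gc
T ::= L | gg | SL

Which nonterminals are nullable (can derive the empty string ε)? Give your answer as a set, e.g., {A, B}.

{B, L, T}

Directly nullable (have an ε-rule): {L}.
T is nullable via T -> L (every symbol on the right is already known nullable).
B is nullable via B -> T (every symbol on the right is already known nullable).
Not nullable: S — each has a terminal in every rule's right-hand side or depends on a non-nullable symbol.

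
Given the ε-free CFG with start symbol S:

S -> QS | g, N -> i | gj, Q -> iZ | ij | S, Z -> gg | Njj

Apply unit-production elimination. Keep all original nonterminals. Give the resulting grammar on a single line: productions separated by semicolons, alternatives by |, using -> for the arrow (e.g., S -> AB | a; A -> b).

S -> g | QS; N -> i | gj; Q -> g | QS | iZ | ij; Z -> gg | Njj

Unit productions: Q->S.
Unit pairs (A ⇒* B via units): (Q,S).
S: inherits non-unit rules of {S} → QS | g.
N: inherits non-unit rules of {N} → gj | i.
Q: inherits non-unit rules of {Q, S} → QS | g | iZ | ij.
Z: inherits non-unit rules of {Z} → Njj | gg.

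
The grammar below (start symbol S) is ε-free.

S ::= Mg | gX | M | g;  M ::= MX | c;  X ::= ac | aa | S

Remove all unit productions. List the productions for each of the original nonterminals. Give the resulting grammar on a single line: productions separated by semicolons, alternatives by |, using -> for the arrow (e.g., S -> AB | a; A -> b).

Unit productions: S->M, X->S.
Unit pairs (A ⇒* B via units): (S,M), (X,M), (X,S).
S: inherits non-unit rules of {M, S} → MX | Mg | c | g | gX.
M: inherits non-unit rules of {M} → MX | c.
X: inherits non-unit rules of {M, S, X} → MX | Mg | aa | ac | c | g | gX.

S -> c | g | MX | Mg | gX; M -> c | MX; X -> c | g | MX | Mg | aa | ac | gX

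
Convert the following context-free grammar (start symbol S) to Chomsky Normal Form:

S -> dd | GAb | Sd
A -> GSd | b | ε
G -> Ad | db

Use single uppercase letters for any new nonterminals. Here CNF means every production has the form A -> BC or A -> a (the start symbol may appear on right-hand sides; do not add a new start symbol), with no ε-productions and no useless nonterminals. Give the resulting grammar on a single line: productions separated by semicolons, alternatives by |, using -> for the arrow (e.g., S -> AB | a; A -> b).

Nullable: {A}; after ε-elimination: S -> Gb | Sd | dd | GAb; A -> b | GSd; G -> d | Ad | db.
No unit productions to eliminate.
TERM: introduce C -> b, B -> d and substitute in every rule of length ≥2.
BIN: A -> GSB becomes A -> GD, D -> SB; S -> GAC becomes S -> GE, E -> AC.

S -> BB | GC | GE | SB; A -> b | GD; B -> d; C -> b; D -> SB; E -> AC; G -> d | AB | BC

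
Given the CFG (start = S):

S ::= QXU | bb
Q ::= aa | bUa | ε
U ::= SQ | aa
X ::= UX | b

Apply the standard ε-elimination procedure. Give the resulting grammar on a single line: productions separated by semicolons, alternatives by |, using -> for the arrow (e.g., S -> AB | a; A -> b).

S -> XU | bb | QXU; Q -> aa | bUa; U -> S | SQ | aa; X -> b | UX

Nullable set: {Q}.
S -> QXU: Q nullable, giving QXU | XU.
Drop Q -> ε.
U -> SQ: Q nullable, giving S | SQ.
Unchanged (no nullable symbols): S -> bb; Q -> aa; Q -> bUa; U -> aa; X -> UX; X -> b.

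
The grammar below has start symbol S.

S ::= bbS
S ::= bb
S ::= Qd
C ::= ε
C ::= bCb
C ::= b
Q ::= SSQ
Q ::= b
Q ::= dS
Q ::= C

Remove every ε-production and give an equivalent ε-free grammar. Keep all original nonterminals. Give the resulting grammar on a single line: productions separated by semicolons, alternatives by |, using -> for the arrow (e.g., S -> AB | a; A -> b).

Nullable set: {C, Q}.
S -> Qd: Q nullable, giving Qd | d.
Drop C -> ε.
C -> bCb: C nullable, giving bCb | bb.
Q -> C: C nullable, giving C.
Q -> SSQ: Q nullable, giving SS | SSQ.
Unchanged (no nullable symbols): S -> bb; S -> bbS; C -> b; Q -> b; Q -> dS.

S -> d | Qd | bb | bbS; C -> b | bb | bCb; Q -> C | b | SS | dS | SSQ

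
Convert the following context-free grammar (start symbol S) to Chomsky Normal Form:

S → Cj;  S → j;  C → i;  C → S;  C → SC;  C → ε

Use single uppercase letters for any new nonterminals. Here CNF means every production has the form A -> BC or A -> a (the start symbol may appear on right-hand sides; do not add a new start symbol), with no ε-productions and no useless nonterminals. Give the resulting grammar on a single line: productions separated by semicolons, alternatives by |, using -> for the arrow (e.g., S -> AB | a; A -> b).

S -> j | CA; A -> j; C -> i | j | CA | SC

Nullable: {C}; after ε-elimination: S -> j | Cj; C -> S | i | SC.
After unit-elimination: S -> j | Cj; C -> i | j | Cj | SC.
TERM: introduce A -> j and substitute in every rule of length ≥2.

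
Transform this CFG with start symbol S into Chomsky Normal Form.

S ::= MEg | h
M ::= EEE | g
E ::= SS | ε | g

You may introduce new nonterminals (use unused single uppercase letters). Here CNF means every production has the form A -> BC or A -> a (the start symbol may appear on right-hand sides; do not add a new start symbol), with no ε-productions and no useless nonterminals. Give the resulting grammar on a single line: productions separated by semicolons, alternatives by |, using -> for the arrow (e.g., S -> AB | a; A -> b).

Nullable: {E, M}; after ε-elimination: S -> g | h | Eg | Mg | MEg; E -> g | SS; M -> E | g | EE | EEE.
After unit-elimination: S -> g | h | Eg | Mg | MEg; E -> g | SS; M -> g | EE | SS | EEE.
TERM: introduce A -> g and substitute in every rule of length ≥2.
BIN: M -> EEE becomes M -> EB, B -> EE; S -> MEA becomes S -> MC, C -> EA.

S -> g | h | EA | MA | MC; A -> g; B -> EE; C -> EA; E -> g | SS; M -> g | EB | EE | SS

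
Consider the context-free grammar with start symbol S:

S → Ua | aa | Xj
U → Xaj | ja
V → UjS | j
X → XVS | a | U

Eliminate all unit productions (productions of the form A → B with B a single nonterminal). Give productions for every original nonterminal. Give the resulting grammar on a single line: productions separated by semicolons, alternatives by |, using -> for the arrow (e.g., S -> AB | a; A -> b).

S -> Ua | Xj | aa; U -> ja | Xaj; V -> j | UjS; X -> a | ja | XVS | Xaj

Unit productions: X->U.
Unit pairs (A ⇒* B via units): (X,U).
S: inherits non-unit rules of {S} → Ua | Xj | aa.
U: inherits non-unit rules of {U} → Xaj | ja.
V: inherits non-unit rules of {V} → UjS | j.
X: inherits non-unit rules of {U, X} → XVS | Xaj | a | ja.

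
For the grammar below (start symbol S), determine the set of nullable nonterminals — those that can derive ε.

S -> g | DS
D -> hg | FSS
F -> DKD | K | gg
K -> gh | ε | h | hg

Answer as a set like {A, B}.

Directly nullable (have an ε-rule): {K}.
F is nullable via F -> K (every symbol on the right is already known nullable).
Not nullable: D, S — each has a terminal in every rule's right-hand side or depends on a non-nullable symbol.

{F, K}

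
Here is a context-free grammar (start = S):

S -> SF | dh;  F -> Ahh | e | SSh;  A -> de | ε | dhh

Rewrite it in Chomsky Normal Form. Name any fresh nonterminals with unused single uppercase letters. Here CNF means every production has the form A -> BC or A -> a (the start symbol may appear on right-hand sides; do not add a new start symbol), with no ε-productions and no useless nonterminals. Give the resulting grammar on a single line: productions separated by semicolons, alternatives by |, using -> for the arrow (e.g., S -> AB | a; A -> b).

Nullable: {A}; after ε-elimination: S -> SF | dh; A -> de | dhh; F -> e | hh | Ahh | SSh.
No unit productions to eliminate.
TERM: introduce B -> d, C -> e, D -> h and substitute in every rule of length ≥2.
BIN: A -> BDD becomes A -> BE, E -> DD; F -> ADD becomes F -> AG, G -> DD; F -> SSD becomes F -> SH, H -> SD.

S -> BD | SF; A -> BC | BE; B -> d; C -> e; D -> h; E -> DD; F -> e | AG | DD | SH; G -> DD; H -> SD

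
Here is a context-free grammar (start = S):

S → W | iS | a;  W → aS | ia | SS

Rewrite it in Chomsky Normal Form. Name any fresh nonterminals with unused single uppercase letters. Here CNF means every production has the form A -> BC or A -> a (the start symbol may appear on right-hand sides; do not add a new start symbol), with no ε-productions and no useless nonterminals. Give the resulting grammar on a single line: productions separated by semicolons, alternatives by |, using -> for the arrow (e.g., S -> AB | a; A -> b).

No ε-productions.
After unit-elimination: S -> a | SS | aS | iS | ia; W -> SS | aS | ia.
TERM: introduce A -> a, B -> i and substitute in every rule of length ≥2.
Drop unreachable/unproductive: W.

S -> a | AS | BA | BS | SS; A -> a; B -> i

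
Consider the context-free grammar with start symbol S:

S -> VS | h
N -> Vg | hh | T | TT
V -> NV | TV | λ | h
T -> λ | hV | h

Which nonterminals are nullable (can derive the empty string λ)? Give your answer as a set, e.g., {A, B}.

{N, T, V}

Directly nullable (have an ε-rule): {T, V}.
N is nullable via N -> T (every symbol on the right is already known nullable).
Not nullable: S — each has a terminal in every rule's right-hand side or depends on a non-nullable symbol.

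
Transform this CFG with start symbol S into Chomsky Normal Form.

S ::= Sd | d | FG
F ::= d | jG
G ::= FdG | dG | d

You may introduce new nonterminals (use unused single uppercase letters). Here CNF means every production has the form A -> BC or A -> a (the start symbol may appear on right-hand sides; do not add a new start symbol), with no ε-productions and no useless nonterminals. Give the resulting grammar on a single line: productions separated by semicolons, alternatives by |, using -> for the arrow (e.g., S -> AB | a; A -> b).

S -> d | FG | SB; A -> j; B -> d; C -> BG; F -> d | AG; G -> d | BG | FC

No ε-productions.
No unit productions to eliminate.
TERM: introduce B -> d, A -> j and substitute in every rule of length ≥2.
BIN: G -> FBG becomes G -> FC, C -> BG.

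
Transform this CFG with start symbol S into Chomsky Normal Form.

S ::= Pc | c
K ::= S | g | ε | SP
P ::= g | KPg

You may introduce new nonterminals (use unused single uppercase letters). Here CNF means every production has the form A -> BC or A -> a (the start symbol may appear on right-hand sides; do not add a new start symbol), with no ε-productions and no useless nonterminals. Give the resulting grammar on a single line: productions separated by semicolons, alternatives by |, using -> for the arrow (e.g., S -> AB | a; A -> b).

S -> c | PA; A -> c; B -> g; C -> PB; K -> c | g | PA | SP; P -> g | KC | PB

Nullable: {K}; after ε-elimination: S -> c | Pc; K -> S | g | SP; P -> g | Pg | KPg.
After unit-elimination: S -> c | Pc; K -> c | g | Pc | SP; P -> g | Pg | KPg.
TERM: introduce A -> c, B -> g and substitute in every rule of length ≥2.
BIN: P -> KPB becomes P -> KC, C -> PB.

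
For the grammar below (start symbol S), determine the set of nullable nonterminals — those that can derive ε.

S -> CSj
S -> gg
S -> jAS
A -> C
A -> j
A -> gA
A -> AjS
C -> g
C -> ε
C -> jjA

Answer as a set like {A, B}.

{A, C}

Directly nullable (have an ε-rule): {C}.
A is nullable via A -> C (every symbol on the right is already known nullable).
Not nullable: S — each has a terminal in every rule's right-hand side or depends on a non-nullable symbol.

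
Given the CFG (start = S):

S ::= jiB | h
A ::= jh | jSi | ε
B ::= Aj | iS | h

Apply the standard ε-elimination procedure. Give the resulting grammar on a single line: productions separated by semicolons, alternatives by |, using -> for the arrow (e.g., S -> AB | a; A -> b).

S -> h | jiB; A -> jh | jSi; B -> h | j | Aj | iS

Nullable set: {A}.
Drop A -> ε.
B -> Aj: A nullable, giving Aj | j.
Unchanged (no nullable symbols): S -> h; S -> jiB; A -> jSi; A -> jh; B -> h; B -> iS.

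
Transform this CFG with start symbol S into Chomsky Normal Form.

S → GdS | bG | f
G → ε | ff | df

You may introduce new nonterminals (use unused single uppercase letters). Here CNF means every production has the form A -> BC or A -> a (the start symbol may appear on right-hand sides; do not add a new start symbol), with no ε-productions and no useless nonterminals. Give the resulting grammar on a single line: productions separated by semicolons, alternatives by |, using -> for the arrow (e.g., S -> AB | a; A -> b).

Nullable: {G}; after ε-elimination: S -> b | f | bG | dS | GdS; G -> df | ff.
No unit productions to eliminate.
TERM: introduce C -> b, A -> d, B -> f and substitute in every rule of length ≥2.
BIN: S -> GAS becomes S -> GD, D -> AS.

S -> b | f | AS | CG | GD; A -> d; B -> f; C -> b; D -> AS; G -> AB | BB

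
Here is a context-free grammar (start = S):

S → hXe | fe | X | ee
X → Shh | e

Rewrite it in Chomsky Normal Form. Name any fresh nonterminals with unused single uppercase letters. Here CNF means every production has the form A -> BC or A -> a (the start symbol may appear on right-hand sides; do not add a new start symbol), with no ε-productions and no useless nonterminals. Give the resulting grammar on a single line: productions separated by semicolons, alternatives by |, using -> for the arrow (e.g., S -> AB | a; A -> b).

S -> e | AD | BB | CB | SE; A -> h; B -> e; C -> f; D -> XB; E -> AA; F -> AA; X -> e | SF

No ε-productions.
After unit-elimination: S -> e | ee | fe | Shh | hXe; X -> e | Shh.
TERM: introduce B -> e, C -> f, A -> h and substitute in every rule of length ≥2.
BIN: S -> AXB becomes S -> AD, D -> XB; S -> SAA becomes S -> SE, E -> AA; X -> SAA becomes X -> SF, F -> AA.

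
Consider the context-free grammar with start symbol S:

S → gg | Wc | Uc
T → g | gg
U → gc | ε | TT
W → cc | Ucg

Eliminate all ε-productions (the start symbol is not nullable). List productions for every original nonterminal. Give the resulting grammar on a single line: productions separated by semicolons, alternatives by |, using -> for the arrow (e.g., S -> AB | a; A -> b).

Nullable set: {U}.
S -> Uc: U nullable, giving Uc | c.
Drop U -> ε.
W -> Ucg: U nullable, giving Ucg | cg.
Unchanged (no nullable symbols): S -> Wc; S -> gg; T -> g; T -> gg; U -> TT; U -> gc; W -> cc.

S -> c | Uc | Wc | gg; T -> g | gg; U -> TT | gc; W -> cc | cg | Ucg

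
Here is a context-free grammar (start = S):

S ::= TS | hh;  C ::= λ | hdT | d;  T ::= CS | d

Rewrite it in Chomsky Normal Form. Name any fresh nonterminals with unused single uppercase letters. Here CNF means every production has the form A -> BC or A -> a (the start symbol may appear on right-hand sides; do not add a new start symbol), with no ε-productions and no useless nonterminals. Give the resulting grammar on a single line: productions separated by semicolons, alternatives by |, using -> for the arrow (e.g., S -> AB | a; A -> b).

S -> AA | TS; A -> h; B -> d; C -> d | AD; D -> BT; T -> d | AA | CS | TS

Nullable: {C}; after ε-elimination: S -> TS | hh; C -> d | hdT; T -> S | d | CS.
After unit-elimination: S -> TS | hh; C -> d | hdT; T -> d | CS | TS | hh.
TERM: introduce B -> d, A -> h and substitute in every rule of length ≥2.
BIN: C -> ABT becomes C -> AD, D -> BT.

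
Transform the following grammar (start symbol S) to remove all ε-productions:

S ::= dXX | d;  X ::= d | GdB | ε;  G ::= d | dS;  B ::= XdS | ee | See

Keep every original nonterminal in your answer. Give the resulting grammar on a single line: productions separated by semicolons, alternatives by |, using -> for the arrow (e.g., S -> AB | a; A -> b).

S -> d | dX | dXX; B -> dS | ee | See | XdS; G -> d | dS; X -> d | GdB

Nullable set: {X}.
S -> dXX: X, X nullable, giving d | dX | dXX.
B -> XdS: X nullable, giving XdS | dS.
Drop X -> ε.
Unchanged (no nullable symbols): S -> d; B -> See; B -> ee; G -> d; G -> dS; X -> GdB; X -> d.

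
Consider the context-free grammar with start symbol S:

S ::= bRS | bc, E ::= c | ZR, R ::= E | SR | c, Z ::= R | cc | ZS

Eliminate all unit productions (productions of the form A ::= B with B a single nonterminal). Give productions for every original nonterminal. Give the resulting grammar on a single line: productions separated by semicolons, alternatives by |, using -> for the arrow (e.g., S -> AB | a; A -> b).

Unit productions: R->E, Z->R.
Unit pairs (A ⇒* B via units): (R,E), (Z,E), (Z,R).
S: inherits non-unit rules of {S} → bRS | bc.
E: inherits non-unit rules of {E} → ZR | c.
R: inherits non-unit rules of {E, R} → SR | ZR | c.
Z: inherits non-unit rules of {E, R, Z} → SR | ZR | ZS | c | cc.

S -> bc | bRS; E -> c | ZR; R -> c | SR | ZR; Z -> c | SR | ZR | ZS | cc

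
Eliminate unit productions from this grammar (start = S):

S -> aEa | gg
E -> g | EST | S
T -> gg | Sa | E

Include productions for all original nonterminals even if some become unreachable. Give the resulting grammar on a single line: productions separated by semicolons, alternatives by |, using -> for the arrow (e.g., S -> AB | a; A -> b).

S -> gg | aEa; E -> g | gg | EST | aEa; T -> g | Sa | gg | EST | aEa

Unit productions: E->S, T->E.
Unit pairs (A ⇒* B via units): (E,S), (T,E), (T,S).
S: inherits non-unit rules of {S} → aEa | gg.
E: inherits non-unit rules of {E, S} → EST | aEa | g | gg.
T: inherits non-unit rules of {E, S, T} → EST | Sa | aEa | g | gg.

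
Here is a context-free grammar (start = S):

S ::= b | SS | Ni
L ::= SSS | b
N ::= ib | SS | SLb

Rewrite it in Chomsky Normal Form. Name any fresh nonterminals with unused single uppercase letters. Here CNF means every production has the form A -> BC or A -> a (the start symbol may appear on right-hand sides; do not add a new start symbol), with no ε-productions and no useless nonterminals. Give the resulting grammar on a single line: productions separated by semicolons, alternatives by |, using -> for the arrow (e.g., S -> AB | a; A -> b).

No ε-productions.
No unit productions to eliminate.
TERM: introduce A -> b, B -> i and substitute in every rule of length ≥2.
BIN: L -> SSS becomes L -> SC, C -> SS; N -> SLA becomes N -> SD, D -> LA.

S -> b | NB | SS; A -> b; B -> i; C -> SS; D -> LA; L -> b | SC; N -> BA | SD | SS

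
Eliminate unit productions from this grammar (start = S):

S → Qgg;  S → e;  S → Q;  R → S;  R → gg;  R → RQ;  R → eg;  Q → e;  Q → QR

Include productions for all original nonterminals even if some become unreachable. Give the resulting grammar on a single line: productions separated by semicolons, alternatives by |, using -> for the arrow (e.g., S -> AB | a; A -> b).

S -> e | QR | Qgg; Q -> e | QR; R -> e | QR | RQ | eg | gg | Qgg

Unit productions: R->S, S->Q.
Unit pairs (A ⇒* B via units): (R,Q), (R,S), (S,Q).
S: inherits non-unit rules of {Q, S} → QR | Qgg | e.
Q: inherits non-unit rules of {Q} → QR | e.
R: inherits non-unit rules of {Q, R, S} → QR | Qgg | RQ | e | eg | gg.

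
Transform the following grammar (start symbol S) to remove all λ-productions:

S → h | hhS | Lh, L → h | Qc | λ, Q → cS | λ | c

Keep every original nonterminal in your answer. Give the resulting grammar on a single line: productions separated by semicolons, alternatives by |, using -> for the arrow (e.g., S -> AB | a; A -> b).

S -> h | Lh | hhS; L -> c | h | Qc; Q -> c | cS

Nullable set: {L, Q}.
S -> Lh: L nullable, giving Lh | h.
Drop L -> λ.
L -> Qc: Q nullable, giving Qc | c.
Drop Q -> λ.
Unchanged (no nullable symbols): S -> h; S -> hhS; L -> h; Q -> c; Q -> cS.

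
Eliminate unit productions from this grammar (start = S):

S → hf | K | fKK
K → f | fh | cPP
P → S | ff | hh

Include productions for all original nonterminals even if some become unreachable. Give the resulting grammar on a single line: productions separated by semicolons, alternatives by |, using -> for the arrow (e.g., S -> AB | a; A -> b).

S -> f | fh | hf | cPP | fKK; K -> f | fh | cPP; P -> f | ff | fh | hf | hh | cPP | fKK

Unit productions: P->S, S->K.
Unit pairs (A ⇒* B via units): (P,K), (P,S), (S,K).
S: inherits non-unit rules of {K, S} → cPP | f | fKK | fh | hf.
K: inherits non-unit rules of {K} → cPP | f | fh.
P: inherits non-unit rules of {K, P, S} → cPP | f | fKK | ff | fh | hf | hh.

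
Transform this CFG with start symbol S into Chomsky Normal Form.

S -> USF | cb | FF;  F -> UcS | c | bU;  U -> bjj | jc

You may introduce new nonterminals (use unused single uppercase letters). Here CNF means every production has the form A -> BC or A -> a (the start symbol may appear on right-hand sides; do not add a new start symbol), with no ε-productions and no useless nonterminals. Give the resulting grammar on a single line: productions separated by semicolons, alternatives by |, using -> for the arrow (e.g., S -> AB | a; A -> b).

S -> AB | FF | UE; A -> c; B -> b; C -> j; D -> AS; E -> SF; F -> c | BU | UD; G -> CC; U -> BG | CA

No ε-productions.
No unit productions to eliminate.
TERM: introduce B -> b, A -> c, C -> j and substitute in every rule of length ≥2.
BIN: F -> UAS becomes F -> UD, D -> AS; S -> USF becomes S -> UE, E -> SF; U -> BCC becomes U -> BG, G -> CC.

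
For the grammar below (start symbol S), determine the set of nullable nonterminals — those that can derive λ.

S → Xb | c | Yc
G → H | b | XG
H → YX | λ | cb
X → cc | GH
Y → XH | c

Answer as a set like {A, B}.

{G, H, X, Y}

Directly nullable (have an ε-rule): {H}.
G is nullable via G -> H (every symbol on the right is already known nullable).
X is nullable via X -> GH (every symbol on the right is already known nullable).
Y is nullable via Y -> XH (every symbol on the right is already known nullable).
Not nullable: S — each has a terminal in every rule's right-hand side or depends on a non-nullable symbol.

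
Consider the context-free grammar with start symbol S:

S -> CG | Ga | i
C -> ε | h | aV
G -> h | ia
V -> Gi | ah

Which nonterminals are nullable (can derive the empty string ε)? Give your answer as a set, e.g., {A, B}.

Directly nullable (have an ε-rule): {C}.
Not nullable: G, S, V — each has a terminal in every rule's right-hand side or depends on a non-nullable symbol.

{C}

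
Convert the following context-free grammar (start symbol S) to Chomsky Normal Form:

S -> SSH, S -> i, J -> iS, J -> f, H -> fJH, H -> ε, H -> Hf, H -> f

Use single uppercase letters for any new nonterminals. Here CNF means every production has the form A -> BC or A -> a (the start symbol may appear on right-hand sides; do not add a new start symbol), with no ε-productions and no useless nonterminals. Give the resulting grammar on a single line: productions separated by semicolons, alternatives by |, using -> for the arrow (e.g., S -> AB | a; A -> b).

Nullable: {H}; after ε-elimination: S -> i | SS | SSH; H -> f | Hf | fJ | fJH; J -> f | iS.
No unit productions to eliminate.
TERM: introduce A -> f, B -> i and substitute in every rule of length ≥2.
BIN: H -> AJH becomes H -> AC, C -> JH; S -> SSH becomes S -> SD, D -> SH.

S -> i | SD | SS; A -> f; B -> i; C -> JH; D -> SH; H -> f | AC | AJ | HA; J -> f | BS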